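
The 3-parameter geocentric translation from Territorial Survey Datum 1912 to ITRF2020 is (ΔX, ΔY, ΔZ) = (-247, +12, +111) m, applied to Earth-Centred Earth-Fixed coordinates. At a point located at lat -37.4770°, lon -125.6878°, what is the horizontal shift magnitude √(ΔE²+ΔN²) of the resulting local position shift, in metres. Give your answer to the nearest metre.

The local east axis at (φ, λ) is (−sin λ, cos λ, 0), so ΔE = −sin(-125.6878°)·(-247) + cos(-125.6878°)·12 = -207.62 m.
The local north axis is (−sin φ cos λ, −sin φ sin λ, cos φ), giving ΔN = 87.672 − 5.930 + 88.089 = 169.83 m.
Horizontal magnitude = √(ΔE² + ΔN²) = √((-207.62)² + 169.83²) = 268.23 m.

268 m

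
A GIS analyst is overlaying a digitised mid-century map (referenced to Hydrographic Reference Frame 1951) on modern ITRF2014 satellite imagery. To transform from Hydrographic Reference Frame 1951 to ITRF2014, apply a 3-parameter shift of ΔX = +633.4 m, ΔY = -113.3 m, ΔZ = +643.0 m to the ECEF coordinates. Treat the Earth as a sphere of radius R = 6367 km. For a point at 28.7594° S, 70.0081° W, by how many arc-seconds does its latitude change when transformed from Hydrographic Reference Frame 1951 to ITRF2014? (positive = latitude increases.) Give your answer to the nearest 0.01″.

Δφ = 23.30″

sin φ = -0.481133, cos φ = 0.876648, sin λ = -0.939741, cos λ = 0.341887.
North component: ΔN = −sin φ cos λ·ΔX − sin φ sin λ·ΔY + cos φ·ΔZ = −(-0.481133)(0.341887)(633.4) − (-0.481133)(-0.939741)(-113.3) + (0.876648)(643.0) = 719.10 m.
1° of latitude spans πR/180 = 111125 m, so Δφ = 719.10 / 111125 × 3600 = 23.296″.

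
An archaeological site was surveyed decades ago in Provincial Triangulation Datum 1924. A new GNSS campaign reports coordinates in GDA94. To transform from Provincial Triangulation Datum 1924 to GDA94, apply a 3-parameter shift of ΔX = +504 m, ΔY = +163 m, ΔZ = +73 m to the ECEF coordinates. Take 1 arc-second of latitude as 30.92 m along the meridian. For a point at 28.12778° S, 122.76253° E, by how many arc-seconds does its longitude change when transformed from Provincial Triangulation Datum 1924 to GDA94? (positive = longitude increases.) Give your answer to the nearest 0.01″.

Δλ = -18.78″

sin φ = -0.471440, cos φ = 0.881898, sin λ = 0.840921, cos λ = -0.541158.
East component: ΔE = −sin λ·ΔX + cos λ·ΔY = −(0.840921)(504) + (-0.541158)(163) = -512.03 m.
1° of latitude spans 3600 × 30.92 = 111312 m; at latitude φ, 1° of longitude spans that × cos φ = 98165.9 m, so Δλ = -512.03 / 98165.9 × 3600 = -18.778″.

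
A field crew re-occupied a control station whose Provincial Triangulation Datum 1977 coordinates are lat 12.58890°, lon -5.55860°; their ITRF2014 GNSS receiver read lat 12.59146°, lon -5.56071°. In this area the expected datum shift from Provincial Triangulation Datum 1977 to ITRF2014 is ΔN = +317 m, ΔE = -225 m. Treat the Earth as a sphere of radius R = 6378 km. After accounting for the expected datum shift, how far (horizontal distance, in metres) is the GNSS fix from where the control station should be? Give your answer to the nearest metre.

32 m

Observed coordinate differences: Δφ = +0.00256°, Δλ = -0.00211°.
Converting to metres (1° lat = 111317 m, cos φ = 0.975959): observed ΔN = 285.0 m, observed ΔE = -229.2 m.
Subtracting the expected shift leaves a residual of 285.0 − (317) = -32.0 m north and -229.2 − (-225) = -4.2 m east.
Residual distance = √((-32.0)² + (-4.2)²) = 32.3 m.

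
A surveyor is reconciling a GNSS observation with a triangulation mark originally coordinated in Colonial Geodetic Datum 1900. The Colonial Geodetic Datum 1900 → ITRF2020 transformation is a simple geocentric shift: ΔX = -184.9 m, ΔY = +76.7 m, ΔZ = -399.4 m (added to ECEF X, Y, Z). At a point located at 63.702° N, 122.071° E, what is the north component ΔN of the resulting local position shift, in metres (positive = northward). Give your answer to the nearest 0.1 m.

ΔN = -323.2 m

The local north axis is (−sin φ cos λ, −sin φ sin λ, cos φ), giving ΔN = -88.015 − 58.268 − 176.950 = -323.23 m.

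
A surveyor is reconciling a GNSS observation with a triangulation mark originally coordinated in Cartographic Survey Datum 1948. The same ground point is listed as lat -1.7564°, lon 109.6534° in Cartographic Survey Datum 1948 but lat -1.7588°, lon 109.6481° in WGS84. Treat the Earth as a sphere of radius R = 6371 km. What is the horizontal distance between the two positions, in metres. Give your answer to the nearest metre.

647 m

Δφ = -1.7588° − -1.7564° = -0.0024°; Δλ = 109.6481° − 109.6534° = -0.0053°.
1° along a meridian = πR/180 = 111195 m.
ΔN = Δφ × 111195 = -266.9 m; ΔE = Δλ × 111195 × cos(-1.7564°) = -0.0053 × 111195 × 0.999530 = -589.1 m.
Distance = √(ΔE² + ΔN²) = √((-589.1)² + (-266.9)²) = 646.7 m.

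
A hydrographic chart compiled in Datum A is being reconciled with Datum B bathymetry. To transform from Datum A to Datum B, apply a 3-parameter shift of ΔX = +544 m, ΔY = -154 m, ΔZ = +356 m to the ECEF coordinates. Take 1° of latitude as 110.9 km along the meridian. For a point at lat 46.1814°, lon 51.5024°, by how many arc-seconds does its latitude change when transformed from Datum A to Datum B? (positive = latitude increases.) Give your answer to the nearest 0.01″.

Δφ = 2.89″

sin φ = 0.721535, cos φ = 0.692377, sin λ = 0.782634, cos λ = 0.622482.
North component: ΔN = −sin φ cos λ·ΔX − sin φ sin λ·ΔY + cos φ·ΔZ = −(0.721535)(0.622482)(544) − (0.721535)(0.782634)(-154) + (0.692377)(356) = 89.12 m.
1° of latitude spans 110900 m, so Δφ = 89.12 / 110900 × 3600 = 2.893″.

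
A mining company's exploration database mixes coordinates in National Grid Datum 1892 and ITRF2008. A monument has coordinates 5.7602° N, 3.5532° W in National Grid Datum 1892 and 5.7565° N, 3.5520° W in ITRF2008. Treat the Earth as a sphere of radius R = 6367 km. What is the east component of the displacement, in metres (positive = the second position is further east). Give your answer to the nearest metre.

ΔE = 133 m

Δφ = 5.7565° − 5.7602° = -0.0037°; Δλ = -3.5520° − -3.5532° = +0.0012°.
1° along a meridian = πR/180 = 111125 m.
ΔN = Δφ × 111125 = -411.2 m; ΔE = Δλ × 111125 × cos(5.7602°) = +0.0012 × 111125 × 0.994951 = 132.7 m.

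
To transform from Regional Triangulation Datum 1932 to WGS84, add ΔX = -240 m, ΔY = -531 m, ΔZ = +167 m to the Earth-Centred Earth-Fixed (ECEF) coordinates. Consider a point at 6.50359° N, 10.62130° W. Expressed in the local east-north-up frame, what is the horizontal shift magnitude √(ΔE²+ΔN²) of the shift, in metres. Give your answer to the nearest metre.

595 m

At φ = 6.50359°, λ = -10.62130°: sin φ = 0.113265, cos φ = 0.993565, sin λ = -0.184317, cos λ = 0.982867.
ΔE = −sin λ·ΔX + cos λ·ΔY = −(-0.184317)·(-240) + (0.982867)·(-531) = -566.14 m.
ΔN = −sin φ cos λ·ΔX − sin φ sin λ·ΔY + cos φ·ΔZ = −(0.113265)(0.982867)(-240) − (0.113265)(-0.184317)(-531) + (0.993565)(167) = 181.56 m.
Horizontal magnitude = √(ΔE² + ΔN²) = √((-566.14)² + 181.56²) = 594.54 m.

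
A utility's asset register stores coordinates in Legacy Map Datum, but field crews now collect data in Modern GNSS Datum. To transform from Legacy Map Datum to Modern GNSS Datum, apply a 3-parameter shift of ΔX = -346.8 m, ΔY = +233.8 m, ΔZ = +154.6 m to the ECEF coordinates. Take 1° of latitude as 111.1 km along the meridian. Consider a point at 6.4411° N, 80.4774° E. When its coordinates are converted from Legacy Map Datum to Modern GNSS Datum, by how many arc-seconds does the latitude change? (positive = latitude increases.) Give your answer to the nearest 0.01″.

sin φ = 0.112182, cos φ = 0.993688, sin λ = 0.986220, cos λ = 0.165437.
North component: ΔN = −sin φ cos λ·ΔX − sin φ sin λ·ΔY + cos φ·ΔZ = −(0.112182)(0.165437)(-346.8) − (0.112182)(0.986220)(233.8) + (0.993688)(154.6) = 134.19 m.
1° of latitude spans 111100 m, so Δφ = 134.19 / 111100 × 3600 = 4.348″.

Δφ = 4.35″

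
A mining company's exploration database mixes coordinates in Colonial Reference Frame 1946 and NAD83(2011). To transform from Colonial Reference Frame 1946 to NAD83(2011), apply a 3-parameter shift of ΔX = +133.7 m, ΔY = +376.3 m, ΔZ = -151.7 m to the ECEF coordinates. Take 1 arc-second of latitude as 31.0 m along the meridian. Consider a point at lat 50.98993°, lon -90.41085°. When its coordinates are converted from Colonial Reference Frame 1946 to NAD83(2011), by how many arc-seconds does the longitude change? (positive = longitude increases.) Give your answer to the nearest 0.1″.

Δλ = 6.7″

sin φ = 0.777035, cos φ = 0.629457, sin λ = -0.999974, cos λ = -0.007171.
East component: ΔE = −sin λ·ΔX + cos λ·ΔY = −(-0.999974)(133.7) + (-0.007171)(376.3) = 131.00 m.
1° of latitude spans 3600 × 31.00 = 111600 m; at latitude φ, 1° of longitude spans that × cos φ = 70247.4 m, so Δλ = 131.00 / 70247.4 × 3600 = 6.713″.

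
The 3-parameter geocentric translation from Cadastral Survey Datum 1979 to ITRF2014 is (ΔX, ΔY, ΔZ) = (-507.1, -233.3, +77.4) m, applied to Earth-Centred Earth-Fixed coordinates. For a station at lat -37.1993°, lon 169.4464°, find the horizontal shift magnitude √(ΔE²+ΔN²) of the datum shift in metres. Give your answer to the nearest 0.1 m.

At φ = -37.1993°, λ = 169.4464°: sin φ = -0.604589, cos φ = 0.796537, sin λ = 0.183155, cos λ = -0.983084.
ΔE = −sin λ·ΔX + cos λ·ΔY = −(0.183155)·(-507.1) + (-0.983084)·(-233.3) = 322.23 m.
ΔN = −sin φ cos λ·ΔX − sin φ sin λ·ΔY + cos φ·ΔZ = −(-0.604589)(-0.983084)(-507.1) − (-0.604589)(0.183155)(-233.3) + (0.796537)(77.4) = 337.22 m.
Horizontal magnitude = √(ΔE² + ΔN²) = √(322.23² + 337.22²) = 466.42 m.

466.4 m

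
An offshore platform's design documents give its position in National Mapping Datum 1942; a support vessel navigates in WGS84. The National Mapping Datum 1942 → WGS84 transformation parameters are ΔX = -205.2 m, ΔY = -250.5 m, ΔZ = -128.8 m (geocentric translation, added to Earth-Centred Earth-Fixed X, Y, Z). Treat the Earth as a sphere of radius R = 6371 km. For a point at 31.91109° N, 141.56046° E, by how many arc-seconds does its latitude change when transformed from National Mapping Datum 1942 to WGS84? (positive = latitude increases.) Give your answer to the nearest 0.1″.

sin φ = 0.528603, cos φ = 0.848869, sin λ = 0.621688, cos λ = -0.783265.
North component: ΔN = −sin φ cos λ·ΔX − sin φ sin λ·ΔY + cos φ·ΔZ = −(0.528603)(-0.783265)(-205.2) − (0.528603)(0.621688)(-250.5) + (0.848869)(-128.8) = -111.97 m.
1° of latitude spans πR/180 = 111195 m, so Δφ = -111.97 / 111195 × 3600 = -3.625″.

Δφ = -3.6″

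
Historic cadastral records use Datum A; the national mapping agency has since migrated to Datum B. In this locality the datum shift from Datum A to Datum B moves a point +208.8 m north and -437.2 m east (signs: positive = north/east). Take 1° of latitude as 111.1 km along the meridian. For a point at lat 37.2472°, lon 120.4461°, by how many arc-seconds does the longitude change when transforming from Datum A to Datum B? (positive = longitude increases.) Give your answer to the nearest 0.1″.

At latitude 37.2472°, cos φ = 0.796032.
1° of longitude at this latitude = 111.1 × cos φ = 88.44 km, so Δλ = -437.2 / 88439.1 = -0.0049435° = -17.797″.

Δλ = -17.8″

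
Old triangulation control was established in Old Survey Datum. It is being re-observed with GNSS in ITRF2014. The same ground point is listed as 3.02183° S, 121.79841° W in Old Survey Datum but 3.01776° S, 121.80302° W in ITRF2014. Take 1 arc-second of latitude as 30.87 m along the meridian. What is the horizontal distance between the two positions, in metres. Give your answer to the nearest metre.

Δφ = -3.01776° − -3.02183° = +0.00407°; Δλ = -121.80302° − -121.79841° = -0.00461°.
1° of latitude = 3600 × 30.87 = 111132 m.
ΔN = Δφ × 111132 = 452.3 m; ΔE = Δλ × 111132 × cos(-3.02183°) = -0.00461 × 111132 × 0.998610 = -511.6 m.
Distance = √(ΔE² + ΔN²) = √((-511.6)² + 452.3²) = 682.9 m.

683 m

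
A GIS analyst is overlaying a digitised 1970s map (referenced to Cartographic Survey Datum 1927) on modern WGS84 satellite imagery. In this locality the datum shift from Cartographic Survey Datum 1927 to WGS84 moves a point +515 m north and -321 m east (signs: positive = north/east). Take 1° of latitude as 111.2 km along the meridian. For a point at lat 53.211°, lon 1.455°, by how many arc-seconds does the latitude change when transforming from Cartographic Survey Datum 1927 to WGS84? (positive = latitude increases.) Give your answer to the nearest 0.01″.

Δφ = 16.67″

1° of latitude = 111.2 km, so Δφ = 515.0 / 111200 = 0.0046313° = 16.673″.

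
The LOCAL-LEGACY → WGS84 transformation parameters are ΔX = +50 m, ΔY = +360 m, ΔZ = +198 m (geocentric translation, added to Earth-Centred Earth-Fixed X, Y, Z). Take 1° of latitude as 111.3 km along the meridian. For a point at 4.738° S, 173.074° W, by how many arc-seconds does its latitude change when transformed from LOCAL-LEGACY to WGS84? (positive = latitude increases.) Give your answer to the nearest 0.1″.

sin φ = -0.082599, cos φ = 0.996583, sin λ = -0.120587, cos λ = -0.992703.
North component: ΔN = −sin φ cos λ·ΔX − sin φ sin λ·ΔY + cos φ·ΔZ = −(-0.082599)(-0.992703)(50) − (-0.082599)(-0.120587)(360) + (0.996583)(198) = 189.64 m.
1° of latitude spans 111300 m, so Δφ = 189.64 / 111300 × 3600 = 6.134″.

Δφ = 6.1″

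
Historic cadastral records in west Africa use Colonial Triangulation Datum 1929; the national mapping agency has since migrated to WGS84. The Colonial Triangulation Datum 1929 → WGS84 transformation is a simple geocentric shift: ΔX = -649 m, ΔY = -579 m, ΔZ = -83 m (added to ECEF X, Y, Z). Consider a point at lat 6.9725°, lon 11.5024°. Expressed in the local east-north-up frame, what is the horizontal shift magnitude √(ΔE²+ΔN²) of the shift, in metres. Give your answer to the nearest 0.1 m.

438.0 m

The local east axis at (φ, λ) is (−sin λ, cos λ, 0), so ΔE = −sin(11.5024°)·(-649) + cos(11.5024°)·(-579) = -437.96 m.
The local north axis is (−sin φ cos λ, −sin φ sin λ, cos φ), giving ΔN = 77.202 + 14.016 − 82.386 = 8.83 m.
Horizontal magnitude = √(ΔE² + ΔN²) = √((-437.96)² + 8.83²) = 438.04 m.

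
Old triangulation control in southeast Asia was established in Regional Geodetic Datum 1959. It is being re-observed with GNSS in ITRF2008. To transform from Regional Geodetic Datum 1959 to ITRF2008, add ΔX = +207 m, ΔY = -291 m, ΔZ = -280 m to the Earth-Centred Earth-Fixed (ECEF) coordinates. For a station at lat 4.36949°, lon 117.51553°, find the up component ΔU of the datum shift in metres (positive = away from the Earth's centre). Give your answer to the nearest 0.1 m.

ΔU = -374.0 m

At φ = 4.36949°, λ = 117.51553°: sin φ = 0.076188, cos φ = 0.997093, sin λ = 0.886886, cos λ = -0.461989.
ΔU = cos φ cos λ·ΔX + cos φ sin λ·ΔY + sin φ·ΔZ = (0.997093)(-0.461989)(207) + (0.997093)(0.886886)(-291) + (0.076188)(-280) = -374.02 m.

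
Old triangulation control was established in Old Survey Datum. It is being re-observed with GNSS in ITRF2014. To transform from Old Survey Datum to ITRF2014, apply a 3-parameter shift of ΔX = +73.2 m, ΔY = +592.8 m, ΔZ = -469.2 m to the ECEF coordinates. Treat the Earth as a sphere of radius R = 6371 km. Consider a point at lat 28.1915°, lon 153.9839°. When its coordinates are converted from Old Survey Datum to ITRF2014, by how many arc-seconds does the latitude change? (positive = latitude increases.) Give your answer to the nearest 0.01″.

sin φ = 0.472420, cos φ = 0.881374, sin λ = 0.438624, cos λ = -0.898671.
North component: ΔN = −sin φ cos λ·ΔX − sin φ sin λ·ΔY + cos φ·ΔZ = −(0.472420)(-0.898671)(73.2) − (0.472420)(0.438624)(592.8) + (0.881374)(-469.2) = -505.30 m.
1° of latitude spans πR/180 = 111195 m, so Δφ = -505.30 / 111195 × 3600 = -16.359″.

Δφ = -16.36″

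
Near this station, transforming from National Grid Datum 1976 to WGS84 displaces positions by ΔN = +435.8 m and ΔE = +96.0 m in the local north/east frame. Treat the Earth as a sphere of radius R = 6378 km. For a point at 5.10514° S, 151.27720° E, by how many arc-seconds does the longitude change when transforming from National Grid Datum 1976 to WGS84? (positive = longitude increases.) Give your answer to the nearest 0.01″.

At latitude -5.10514°, cos φ = 0.996033.
One radian of longitude at latitude φ spans R cos φ, so Δλ = ΔE / (R cos φ) = 96.0 / (6378000 × 0.996033) = 1.5112e-05 rad = 3.117″.

Δλ = 3.12″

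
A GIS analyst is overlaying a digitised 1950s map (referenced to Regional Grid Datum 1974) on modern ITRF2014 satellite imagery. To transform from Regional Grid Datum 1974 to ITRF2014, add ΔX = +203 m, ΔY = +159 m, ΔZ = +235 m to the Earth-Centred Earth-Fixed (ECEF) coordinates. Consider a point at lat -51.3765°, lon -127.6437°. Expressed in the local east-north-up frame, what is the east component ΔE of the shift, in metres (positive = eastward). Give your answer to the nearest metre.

ΔE = 64 m

At φ = -51.3765°, λ = -127.6437°: sin φ = -0.781265, cos φ = 0.624200, sin λ = -0.791824, cos λ = -0.610749.
ΔE = −sin λ·ΔX + cos λ·ΔY = −(-0.791824)·(203) + (-0.610749)·(159) = 63.63 m.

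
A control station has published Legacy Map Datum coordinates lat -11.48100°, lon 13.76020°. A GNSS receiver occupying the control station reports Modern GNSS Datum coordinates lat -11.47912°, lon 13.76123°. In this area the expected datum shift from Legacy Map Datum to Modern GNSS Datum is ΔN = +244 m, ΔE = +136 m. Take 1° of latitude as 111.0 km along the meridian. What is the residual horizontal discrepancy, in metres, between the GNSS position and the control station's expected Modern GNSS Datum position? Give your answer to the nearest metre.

Observed coordinate differences: Δφ = +0.00188°, Δλ = +0.00103°.
Converting to metres (1° lat = 111000 m, cos φ = 0.979991): observed ΔN = 208.7 m, observed ΔE = 112.0 m.
Subtracting the expected shift leaves a residual of 208.7 − (244) = -35.3 m north and 112.0 − (136) = -24.0 m east.
Residual distance = √((-35.3)² + (-24.0)²) = 42.7 m.

43 m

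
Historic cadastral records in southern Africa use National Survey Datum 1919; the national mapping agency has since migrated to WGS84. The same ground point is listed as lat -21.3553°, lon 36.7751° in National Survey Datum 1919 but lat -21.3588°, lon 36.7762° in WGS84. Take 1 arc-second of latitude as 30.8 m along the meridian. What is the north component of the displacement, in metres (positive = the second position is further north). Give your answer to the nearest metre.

Δφ = -21.3588° − -21.3553° = -0.0035°; Δλ = 36.7762° − 36.7751° = +0.0011°.
1° of latitude = 3600 × 30.80 = 110880 m.
ΔN = Δφ × 110880 = -388.1 m; ΔE = Δλ × 110880 × cos(-21.3553°) = +0.0011 × 110880 × 0.931340 = 113.6 m.

ΔN = -388 m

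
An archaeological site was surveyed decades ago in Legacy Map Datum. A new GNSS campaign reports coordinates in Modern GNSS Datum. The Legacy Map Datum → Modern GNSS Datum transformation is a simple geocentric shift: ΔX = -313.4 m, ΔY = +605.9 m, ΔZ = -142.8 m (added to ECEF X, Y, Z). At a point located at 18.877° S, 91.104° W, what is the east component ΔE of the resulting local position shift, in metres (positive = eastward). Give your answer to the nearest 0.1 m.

The local east axis at (φ, λ) is (−sin λ, cos λ, 0), so ΔE = −sin(-91.104°)·(-313.4) + cos(-91.104°)·605.9 = -325.02 m.

ΔE = -325.0 m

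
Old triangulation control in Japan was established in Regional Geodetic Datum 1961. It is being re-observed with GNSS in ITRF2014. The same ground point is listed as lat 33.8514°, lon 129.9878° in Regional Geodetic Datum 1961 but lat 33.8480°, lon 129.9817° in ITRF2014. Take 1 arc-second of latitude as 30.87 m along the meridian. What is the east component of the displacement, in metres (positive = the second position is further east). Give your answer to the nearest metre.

ΔE = -563 m

Δφ = 33.8480° − 33.8514° = -0.0034°; Δλ = 129.9817° − 129.9878° = -0.0061°.
1° of latitude = 3600 × 30.87 = 111132 m.
ΔN = Δφ × 111132 = -377.8 m; ΔE = Δλ × 111132 × cos(33.8514°) = -0.0061 × 111132 × 0.830485 = -563.0 m.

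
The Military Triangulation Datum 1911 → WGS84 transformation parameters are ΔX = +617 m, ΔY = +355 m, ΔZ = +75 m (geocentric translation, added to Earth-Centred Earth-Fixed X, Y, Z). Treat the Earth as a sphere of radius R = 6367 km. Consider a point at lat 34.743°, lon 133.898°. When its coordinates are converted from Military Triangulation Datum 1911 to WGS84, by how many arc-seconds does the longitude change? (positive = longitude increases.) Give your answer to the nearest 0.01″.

Δλ = -27.23″

sin φ = 0.569896, cos φ = 0.821717, sin λ = 0.720575, cos λ = -0.693377.
East component: ΔE = −sin λ·ΔX + cos λ·ΔY = −(0.720575)(617) + (-0.693377)(355) = -690.74 m.
1° of latitude spans πR/180 = 111125 m; at latitude φ, 1° of longitude spans that × cos φ = 91313.3 m, so Δλ = -690.74 / 91313.3 × 3600 = -27.232″.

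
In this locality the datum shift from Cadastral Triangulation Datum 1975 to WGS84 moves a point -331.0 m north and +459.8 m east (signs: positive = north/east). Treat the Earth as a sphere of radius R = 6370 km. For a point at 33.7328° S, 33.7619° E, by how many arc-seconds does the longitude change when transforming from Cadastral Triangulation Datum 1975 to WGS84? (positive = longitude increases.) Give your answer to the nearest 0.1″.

At latitude -33.7328°, cos φ = 0.831636.
One radian of longitude at latitude φ spans R cos φ, so Δλ = ΔE / (R cos φ) = 459.8 / (6370000 × 0.831636) = 8.6795e-05 rad = 17.903″.

Δλ = 17.9″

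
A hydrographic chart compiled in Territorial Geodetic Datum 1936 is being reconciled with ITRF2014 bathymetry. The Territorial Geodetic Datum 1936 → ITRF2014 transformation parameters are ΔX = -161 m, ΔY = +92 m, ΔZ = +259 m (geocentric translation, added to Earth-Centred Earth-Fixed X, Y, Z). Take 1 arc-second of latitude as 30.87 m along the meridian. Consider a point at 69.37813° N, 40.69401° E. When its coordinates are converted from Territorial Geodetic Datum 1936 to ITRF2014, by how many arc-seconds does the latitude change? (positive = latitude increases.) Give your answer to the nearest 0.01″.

sin φ = 0.935925, cos φ = 0.352199, sin λ = 0.652019, cos λ = 0.758203.
North component: ΔN = −sin φ cos λ·ΔX − sin φ sin λ·ΔY + cos φ·ΔZ = −(0.935925)(0.758203)(-161) − (0.935925)(0.652019)(92) + (0.352199)(259) = 149.33 m.
1° of latitude spans 3600 × 30.87 = 111132 m, so Δφ = 149.33 / 111132 × 3600 = 4.837″.

Δφ = 4.84″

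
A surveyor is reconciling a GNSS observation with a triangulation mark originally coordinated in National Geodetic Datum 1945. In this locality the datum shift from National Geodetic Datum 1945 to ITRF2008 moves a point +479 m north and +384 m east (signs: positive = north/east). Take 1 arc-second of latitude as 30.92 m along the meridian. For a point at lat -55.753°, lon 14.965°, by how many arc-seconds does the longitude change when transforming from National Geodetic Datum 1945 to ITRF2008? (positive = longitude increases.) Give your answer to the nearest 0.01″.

Δλ = 22.07″

At latitude -55.753°, cos φ = 0.562762.
1″ of longitude at this latitude = 30.92 × cos φ = 17.4006 m, so Δλ = 384.0 / 17.4006 = 22.068″.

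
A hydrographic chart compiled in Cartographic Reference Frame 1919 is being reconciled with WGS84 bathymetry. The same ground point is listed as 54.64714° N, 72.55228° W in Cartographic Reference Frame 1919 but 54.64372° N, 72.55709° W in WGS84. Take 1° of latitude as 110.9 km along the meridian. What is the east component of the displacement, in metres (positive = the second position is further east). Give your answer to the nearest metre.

ΔE = -309 m

Δφ = 54.64372° − 54.64714° = -0.00342°; Δλ = -72.55709° − -72.55228° = -0.00481°.
ΔN = Δφ × 110900 = -379.3 m; ΔE = Δλ × 110900 × cos(54.64714°) = -0.00481 × 110900 × 0.578610 = -308.6 m.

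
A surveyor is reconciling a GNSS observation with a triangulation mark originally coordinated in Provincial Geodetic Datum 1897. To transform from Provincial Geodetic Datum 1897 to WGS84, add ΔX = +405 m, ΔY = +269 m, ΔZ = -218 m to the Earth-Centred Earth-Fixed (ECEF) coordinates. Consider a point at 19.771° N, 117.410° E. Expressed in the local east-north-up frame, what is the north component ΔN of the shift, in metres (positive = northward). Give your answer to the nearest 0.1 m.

The local north axis is (−sin φ cos λ, −sin φ sin λ, cos φ), giving ΔN = 63.067 − 80.777 − 205.149 = -222.86 m.

ΔN = -222.9 m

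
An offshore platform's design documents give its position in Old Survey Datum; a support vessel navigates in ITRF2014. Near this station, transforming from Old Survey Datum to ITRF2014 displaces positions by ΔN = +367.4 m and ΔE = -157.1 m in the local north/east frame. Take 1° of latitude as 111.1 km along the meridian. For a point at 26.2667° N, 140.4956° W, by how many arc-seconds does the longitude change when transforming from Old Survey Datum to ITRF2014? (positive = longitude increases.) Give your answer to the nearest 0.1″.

Δλ = -5.7″

At latitude 26.2667°, cos φ = 0.896744.
1° of longitude at this latitude = 111.1 × cos φ = 99.63 km, so Δλ = -157.1 / 99628.2 = -0.0015769° = -5.677″.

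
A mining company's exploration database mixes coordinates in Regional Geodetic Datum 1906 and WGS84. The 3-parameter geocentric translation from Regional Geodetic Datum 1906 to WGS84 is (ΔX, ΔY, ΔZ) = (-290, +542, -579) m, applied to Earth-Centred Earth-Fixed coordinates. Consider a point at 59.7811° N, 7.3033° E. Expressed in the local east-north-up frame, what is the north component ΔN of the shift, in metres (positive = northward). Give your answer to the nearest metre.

ΔN = -102 m

At φ = 59.7811°, λ = 7.3033°: sin φ = 0.864109, cos φ = 0.503305, sin λ = 0.127122, cos λ = 0.991887.
ΔN = −sin φ cos λ·ΔX − sin φ sin λ·ΔY + cos φ·ΔZ = −(0.864109)(0.991887)(-290) − (0.864109)(0.127122)(542) + (0.503305)(-579) = -102.39 m.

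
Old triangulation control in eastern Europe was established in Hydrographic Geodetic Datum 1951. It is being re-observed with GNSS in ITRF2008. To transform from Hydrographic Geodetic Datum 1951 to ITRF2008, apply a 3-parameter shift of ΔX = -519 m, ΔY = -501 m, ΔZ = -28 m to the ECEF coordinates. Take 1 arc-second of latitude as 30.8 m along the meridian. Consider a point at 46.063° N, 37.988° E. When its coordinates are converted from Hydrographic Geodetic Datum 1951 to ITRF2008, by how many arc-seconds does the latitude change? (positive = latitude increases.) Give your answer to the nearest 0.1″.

Δφ = 16.1″

sin φ = 0.720103, cos φ = 0.693867, sin λ = 0.615496, cos λ = 0.788140.
North component: ΔN = −sin φ cos λ·ΔX − sin φ sin λ·ΔY + cos φ·ΔZ = −(0.720103)(0.788140)(-519) − (0.720103)(0.615496)(-501) + (0.693867)(-28) = 497.18 m.
1° of latitude spans 3600 × 30.80 = 110880 m, so Δφ = 497.18 / 110880 × 3600 = 16.142″.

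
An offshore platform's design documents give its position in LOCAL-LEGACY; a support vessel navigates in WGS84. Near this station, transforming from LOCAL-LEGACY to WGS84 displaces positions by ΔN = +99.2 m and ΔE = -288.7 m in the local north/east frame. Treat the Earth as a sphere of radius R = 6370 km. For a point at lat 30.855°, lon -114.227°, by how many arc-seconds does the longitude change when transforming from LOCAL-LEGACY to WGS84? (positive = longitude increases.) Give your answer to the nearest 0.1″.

At latitude 30.855°, cos φ = 0.858468.
One radian of longitude at latitude φ spans R cos φ, so Δλ = ΔE / (R cos φ) = -288.7 / (6370000 × 0.858468) = -5.2794e-05 rad = -10.890″.

Δλ = -10.9″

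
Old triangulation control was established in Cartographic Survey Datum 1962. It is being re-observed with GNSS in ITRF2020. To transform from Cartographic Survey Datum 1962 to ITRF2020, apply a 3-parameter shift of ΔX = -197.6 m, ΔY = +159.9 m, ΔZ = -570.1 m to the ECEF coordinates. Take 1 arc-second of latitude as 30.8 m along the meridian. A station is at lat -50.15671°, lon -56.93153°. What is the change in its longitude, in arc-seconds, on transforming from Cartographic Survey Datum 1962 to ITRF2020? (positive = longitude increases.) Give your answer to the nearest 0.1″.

Δλ = -4.0″

sin φ = -0.767800, cos φ = 0.640690, sin λ = -0.838019, cos λ = 0.545641.
East component: ΔE = −sin λ·ΔX + cos λ·ΔY = −(-0.838019)(-197.6) + (0.545641)(159.9) = -78.34 m.
1° of latitude spans 3600 × 30.80 = 110880 m; at latitude φ, 1° of longitude spans that × cos φ = 71039.7 m, so Δλ = -78.34 / 71039.7 × 3600 = -3.970″.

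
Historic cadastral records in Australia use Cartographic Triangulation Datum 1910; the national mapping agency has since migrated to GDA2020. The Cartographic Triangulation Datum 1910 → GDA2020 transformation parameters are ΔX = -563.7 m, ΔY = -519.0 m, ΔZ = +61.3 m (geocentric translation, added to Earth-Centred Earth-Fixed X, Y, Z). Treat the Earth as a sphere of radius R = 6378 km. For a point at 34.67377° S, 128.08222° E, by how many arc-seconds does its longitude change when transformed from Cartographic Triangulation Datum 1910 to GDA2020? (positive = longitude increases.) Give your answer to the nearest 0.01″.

sin φ = -0.568903, cos φ = 0.822405, sin λ = 0.787126, cos λ = -0.616792.
East component: ΔE = −sin λ·ΔX + cos λ·ΔY = −(0.787126)(-563.7) + (-0.616792)(-519.0) = 763.82 m.
1° of latitude spans πR/180 = 111317 m; at latitude φ, 1° of longitude spans that × cos φ = 91547.7 m, so Δλ = 763.82 / 91547.7 × 3600 = 30.036″.

Δλ = 30.04″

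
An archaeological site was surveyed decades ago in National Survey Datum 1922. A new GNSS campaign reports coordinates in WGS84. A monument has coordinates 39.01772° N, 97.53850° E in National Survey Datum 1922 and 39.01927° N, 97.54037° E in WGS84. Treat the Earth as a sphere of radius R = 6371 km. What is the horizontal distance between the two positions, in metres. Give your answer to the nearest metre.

Δφ = 39.01927° − 39.01772° = +0.00155°; Δλ = 97.54037° − 97.53850° = +0.00187°.
1° along a meridian = πR/180 = 111195 m.
ΔN = Δφ × 111195 = 172.4 m; ΔE = Δλ × 111195 × cos(39.01772°) = +0.00187 × 111195 × 0.776951 = 161.6 m.
Distance = √(ΔE² + ΔN²) = √(161.6² + 172.4²) = 236.2 m.

236 m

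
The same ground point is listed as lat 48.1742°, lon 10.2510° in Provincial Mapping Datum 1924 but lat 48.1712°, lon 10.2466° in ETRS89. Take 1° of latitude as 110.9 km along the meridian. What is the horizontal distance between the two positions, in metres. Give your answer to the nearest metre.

Δφ = 48.1712° − 48.1742° = -0.0030°; Δλ = 10.2466° − 10.2510° = -0.0044°.
ΔN = Δφ × 110900 = -332.7 m; ΔE = Δλ × 110900 × cos(48.1742°) = -0.0044 × 110900 × 0.666868 = -325.4 m.
Distance = √(ΔE² + ΔN²) = √((-325.4)² + (-332.7)²) = 465.4 m.

465 m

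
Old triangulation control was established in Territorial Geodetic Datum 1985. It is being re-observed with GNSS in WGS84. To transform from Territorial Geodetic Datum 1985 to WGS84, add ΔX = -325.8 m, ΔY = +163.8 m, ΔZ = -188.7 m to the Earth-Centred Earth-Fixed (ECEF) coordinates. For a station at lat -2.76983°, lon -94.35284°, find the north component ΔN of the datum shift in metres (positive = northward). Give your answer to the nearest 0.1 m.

ΔN = -195.2 m

At φ = -2.76983°, λ = -94.35284°: sin φ = -0.048324, cos φ = 0.998832, sin λ = -0.997116, cos λ = -0.075898.
ΔN = −sin φ cos λ·ΔX − sin φ sin λ·ΔY + cos φ·ΔZ = −(-0.048324)(-0.075898)(-325.8) − (-0.048324)(-0.997116)(163.8) + (0.998832)(-188.7) = -195.18 m.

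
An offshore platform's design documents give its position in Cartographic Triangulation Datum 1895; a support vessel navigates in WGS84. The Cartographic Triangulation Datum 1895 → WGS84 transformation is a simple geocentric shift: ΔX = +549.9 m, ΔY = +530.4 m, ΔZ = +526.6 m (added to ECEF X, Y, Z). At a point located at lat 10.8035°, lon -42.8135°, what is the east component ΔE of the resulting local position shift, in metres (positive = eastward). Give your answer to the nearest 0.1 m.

The local east axis at (φ, λ) is (−sin λ, cos λ, 0), so ΔE = −sin(-42.8135°)·549.9 + cos(-42.8135°)·530.4 = 762.81 m.

ΔE = 762.8 m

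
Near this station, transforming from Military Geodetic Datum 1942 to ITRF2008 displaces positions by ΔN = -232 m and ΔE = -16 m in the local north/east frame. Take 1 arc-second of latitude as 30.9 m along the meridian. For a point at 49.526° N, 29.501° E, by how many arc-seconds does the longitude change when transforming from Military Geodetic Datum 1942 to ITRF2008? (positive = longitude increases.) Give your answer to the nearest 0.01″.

Δλ = -0.80″

At latitude 49.526°, cos φ = 0.649103.
1″ of longitude at this latitude = 30.90 × cos φ = 20.0573 m, so Δλ = -16.0 / 20.0573 = -0.798″.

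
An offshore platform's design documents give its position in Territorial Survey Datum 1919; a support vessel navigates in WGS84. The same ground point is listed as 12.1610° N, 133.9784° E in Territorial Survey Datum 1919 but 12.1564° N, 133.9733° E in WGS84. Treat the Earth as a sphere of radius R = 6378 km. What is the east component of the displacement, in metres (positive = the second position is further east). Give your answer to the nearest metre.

ΔE = -555 m

Δφ = 12.1564° − 12.1610° = -0.0046°; Δλ = 133.9733° − 133.9784° = -0.0051°.
1° along a meridian = πR/180 = 111317 m.
ΔN = Δφ × 111317 = -512.1 m; ΔE = Δλ × 111317 × cos(12.1610°) = -0.0051 × 111317 × 0.977560 = -555.0 m.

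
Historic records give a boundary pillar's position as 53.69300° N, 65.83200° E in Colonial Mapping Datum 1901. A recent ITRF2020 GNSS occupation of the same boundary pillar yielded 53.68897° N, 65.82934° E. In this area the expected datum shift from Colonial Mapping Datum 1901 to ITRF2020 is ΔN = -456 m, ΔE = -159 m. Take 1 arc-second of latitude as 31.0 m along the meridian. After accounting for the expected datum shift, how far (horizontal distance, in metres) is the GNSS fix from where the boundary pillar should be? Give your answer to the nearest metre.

Observed coordinate differences: Δφ = -0.00403°, Δλ = -0.00266°.
Converting to metres (1° lat = 111600 m, cos φ = 0.592112): observed ΔN = -449.7 m, observed ΔE = -175.8 m.
Subtracting the expected shift leaves a residual of -449.7 − (-456) = 6.3 m north and -175.8 − (-159) = -16.8 m east.
Residual distance = √(6.3² + (-16.8)²) = 17.9 m.

18 m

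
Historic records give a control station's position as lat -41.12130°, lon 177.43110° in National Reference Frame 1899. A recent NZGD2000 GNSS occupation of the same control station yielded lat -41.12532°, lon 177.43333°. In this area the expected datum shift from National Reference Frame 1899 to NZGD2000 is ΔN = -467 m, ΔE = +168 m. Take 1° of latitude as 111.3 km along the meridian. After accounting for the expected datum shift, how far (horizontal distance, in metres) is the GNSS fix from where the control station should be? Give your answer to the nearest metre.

27 m

Observed coordinate differences: Δφ = -0.00402°, Δλ = +0.00223°.
Converting to metres (1° lat = 111300 m, cos φ = 0.753319): observed ΔN = -447.4 m, observed ΔE = 187.0 m.
Subtracting the expected shift leaves a residual of -447.4 − (-467) = 19.6 m north and 187.0 − (168) = 19.0 m east.
Residual distance = √(19.6² + 19.0²) = 27.3 m.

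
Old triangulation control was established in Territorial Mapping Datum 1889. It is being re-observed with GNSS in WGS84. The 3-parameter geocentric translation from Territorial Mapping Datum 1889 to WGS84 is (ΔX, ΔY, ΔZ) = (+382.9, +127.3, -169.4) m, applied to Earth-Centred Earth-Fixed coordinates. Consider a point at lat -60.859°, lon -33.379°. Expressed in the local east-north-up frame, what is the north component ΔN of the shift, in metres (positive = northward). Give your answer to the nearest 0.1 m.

ΔN = 135.6 m

At φ = -60.859°, λ = -33.379°: sin φ = -0.873424, cos φ = 0.486961, sin λ = -0.550175, cos λ = 0.835050.
ΔN = −sin φ cos λ·ΔX − sin φ sin λ·ΔY + cos φ·ΔZ = −(-0.873424)(0.835050)(382.9) − (-0.873424)(-0.550175)(127.3) + (0.486961)(-169.4) = 135.61 m.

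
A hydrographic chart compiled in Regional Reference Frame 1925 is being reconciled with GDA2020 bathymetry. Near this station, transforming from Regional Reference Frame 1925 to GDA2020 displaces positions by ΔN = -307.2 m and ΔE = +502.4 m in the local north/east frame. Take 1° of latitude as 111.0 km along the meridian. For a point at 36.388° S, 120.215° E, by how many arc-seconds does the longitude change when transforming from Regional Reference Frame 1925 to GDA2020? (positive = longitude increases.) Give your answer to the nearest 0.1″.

Δλ = 20.2″

At latitude -36.388°, cos φ = 0.805018.
1° of longitude at this latitude = 111.0 × cos φ = 89.36 km, so Δλ = 502.4 / 89357.0 = 0.0056224° = 20.241″.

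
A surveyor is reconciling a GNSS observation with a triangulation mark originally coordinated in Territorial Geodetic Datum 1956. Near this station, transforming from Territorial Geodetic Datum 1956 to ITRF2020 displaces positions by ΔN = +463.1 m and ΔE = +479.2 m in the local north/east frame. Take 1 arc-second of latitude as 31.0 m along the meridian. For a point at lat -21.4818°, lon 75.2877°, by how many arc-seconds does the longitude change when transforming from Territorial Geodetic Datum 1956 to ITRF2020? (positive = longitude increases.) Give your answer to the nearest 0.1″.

At latitude -21.4818°, cos φ = 0.930534.
1″ of longitude at this latitude = 31.00 × cos φ = 28.8466 m, so Δλ = 479.2 / 28.8466 = 16.612″.

Δλ = 16.6″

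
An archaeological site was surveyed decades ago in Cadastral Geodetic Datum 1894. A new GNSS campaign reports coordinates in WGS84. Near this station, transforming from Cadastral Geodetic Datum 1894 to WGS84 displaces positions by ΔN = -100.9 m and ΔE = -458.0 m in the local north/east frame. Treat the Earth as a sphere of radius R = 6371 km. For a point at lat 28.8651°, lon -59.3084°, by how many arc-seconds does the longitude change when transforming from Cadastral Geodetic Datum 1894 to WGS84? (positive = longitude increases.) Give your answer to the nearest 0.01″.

At latitude 28.8651°, cos φ = 0.875759.
One radian of longitude at latitude φ spans R cos φ, so Δλ = ΔE / (R cos φ) = -458.0 / (6371000 × 0.875759) = -8.2087e-05 rad = -16.932″.

Δλ = -16.93″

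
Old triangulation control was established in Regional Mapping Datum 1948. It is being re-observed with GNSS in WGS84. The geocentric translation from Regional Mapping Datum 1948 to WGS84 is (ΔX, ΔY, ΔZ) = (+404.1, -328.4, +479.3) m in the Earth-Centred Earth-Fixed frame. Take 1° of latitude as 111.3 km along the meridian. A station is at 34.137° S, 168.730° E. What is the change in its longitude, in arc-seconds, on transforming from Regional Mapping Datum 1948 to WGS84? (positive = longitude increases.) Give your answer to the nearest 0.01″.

Δλ = 9.50″

sin φ = -0.561174, cos φ = 0.827698, sin λ = 0.195433, cos λ = -0.980717.
East component: ΔE = −sin λ·ΔX + cos λ·ΔY = −(0.195433)(404.1) + (-0.980717)(-328.4) = 243.09 m.
1° of latitude spans 111300 m; at latitude φ, 1° of longitude spans that × cos φ = 92122.8 m, so Δλ = 243.09 / 92122.8 × 3600 = 9.500″.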